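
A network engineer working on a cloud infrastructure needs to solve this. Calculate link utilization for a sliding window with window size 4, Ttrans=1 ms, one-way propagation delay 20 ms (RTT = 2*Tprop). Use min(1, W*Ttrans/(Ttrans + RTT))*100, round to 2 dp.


Given: W = 4, Ttrans = 1 ms, RTT = 40 ms (= 2 * Tprop, Tprop = 20 ms)
Cycle time = Ttrans + RTT = 1 + 40 = 41 ms (first packet sent until its ACK returns)
W * Ttrans = 4 * 1 = 4 ms of sending per cycle
W * Ttrans / (Ttrans + RTT) = 4 / 41 = 0.097561
U = min(1, 0.097561) = 0.097561
U% = 9.76%

9.76


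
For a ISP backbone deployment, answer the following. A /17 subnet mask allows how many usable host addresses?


Given: subnet mask /17
Host bits = 32 - 17 = 15
Total addresses = 2^15 = 32768
Usable hosts = 32768 - 2 (network + broadcast) = 32766

32766


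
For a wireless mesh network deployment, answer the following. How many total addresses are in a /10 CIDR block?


Given: CIDR prefix /10
Host bits = 32 - 10 = 22
Total addresses = 2^22 = 4194304

4194304


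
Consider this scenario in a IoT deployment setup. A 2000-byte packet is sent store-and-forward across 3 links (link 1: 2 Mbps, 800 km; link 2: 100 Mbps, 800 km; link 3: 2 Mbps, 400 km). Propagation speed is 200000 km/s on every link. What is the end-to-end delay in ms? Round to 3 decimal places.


Packet = 2000 bytes = 16000 bits. Store-and-forward: sum (t_trans + t_prop) per link.
Link 1: t_trans = 16000/(2*10^6) s = 8.0000 ms; t_prop = 800/200000 s = 4.0000 ms; subtotal = 12.0000 ms
Link 2: t_trans = 16000/(100*10^6) s = 0.1600 ms; t_prop = 800/200000 s = 4.0000 ms; subtotal = 4.1600 ms
Link 3: t_trans = 16000/(2*10^6) s = 8.0000 ms; t_prop = 400/200000 s = 2.0000 ms; subtotal = 10.0000 ms
End-to-end = 12.0000 + 4.1600 + 10.0000 = 26.1600 ms -> 26.160 ms (3 dp)

26.160


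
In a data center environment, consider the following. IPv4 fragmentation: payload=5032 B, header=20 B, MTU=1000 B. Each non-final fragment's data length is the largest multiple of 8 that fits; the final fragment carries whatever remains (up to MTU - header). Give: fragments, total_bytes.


Max data per non-final fragment = floor((MTU - header)/8)*8 = floor((1000 - 20)/8)*8 = floor(980/8)*8 = 976 B
Final fragment needs no 8-byte alignment: it can carry up to MTU - header = 980 B
Non-final fragments needed = ceil((payload - 980) / 976) = ceil(4052/976) = ceil(4.1516) = 5
Number of fragments = 5 + 1 = 6
Fragment sizes (data): 5 * 976 B + 152 B (last, 152 <= 980 OK)
Total bytes sent = payload + n_frags * header = 5032 + 6*20 = 5032 + 120 = 5152 B

6, 5152


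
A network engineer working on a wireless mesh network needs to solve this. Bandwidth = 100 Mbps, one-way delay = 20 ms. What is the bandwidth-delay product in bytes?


Given: bandwidth = 100 Mbps, delay = 20 ms
BDP in bits = 100 * 10^6 * 20 / 1000
BDP in bits = 2000000
BDP in bytes = 2000000 / 8 = 250000

250000


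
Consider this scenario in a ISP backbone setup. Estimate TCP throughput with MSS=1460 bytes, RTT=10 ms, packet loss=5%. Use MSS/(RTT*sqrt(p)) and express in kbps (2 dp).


Given: MSS = 1460 bytes, RTT = 10 ms, loss = 5%
RTT in seconds = 10 / 1000 = 0.01
Loss rate = 5% = 0.05
sqrt(loss) = sqrt(0.05) = 0.223606797750
Throughput (bytes/s) = 1460 / (0.01 * 0.223606797750) = 652931.8494
Throughput (kbps) = 652931.8494 * 8 / 1000 = 5223.454795 -> 5223.45 kbps (2 dp)

5223.45


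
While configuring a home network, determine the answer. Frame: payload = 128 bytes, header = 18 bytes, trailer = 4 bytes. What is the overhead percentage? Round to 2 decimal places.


Given: payload = 128 B, header = 18 B, trailer = 4 B
Overhead bytes = header + trailer = 18 + 4 = 22
Total frame = payload + overhead = 128 + 22 = 150
Overhead % = 22 / 150 * 100 = 14.6667% -> 14.67% (2 dp)

14.67


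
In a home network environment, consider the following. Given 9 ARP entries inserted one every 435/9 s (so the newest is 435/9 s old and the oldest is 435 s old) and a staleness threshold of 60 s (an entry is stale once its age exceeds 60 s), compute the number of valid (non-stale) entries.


Ages are k * 435/9 s for k = 1..9 (spacing = 48.3333 s).
Entry k is valid iff k * 435/9 <= 60 iff k <= 9 * 60 / 435 = 1.2414
n_valid = floor(1.2414) = 1
(n_stale = 9 - 1 = 8)

1


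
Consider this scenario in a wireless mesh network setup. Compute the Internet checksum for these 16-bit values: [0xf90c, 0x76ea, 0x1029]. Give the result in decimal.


Given words: [0xf90c, 0x76ea, 0x1029]
Step 1: Sum all words
Raw sum = 63756 + 30442 + 4137 = 98335
Step 2: Fold carry: (32799 + 1) = 32800
One's complement = ~32800 & 0xFFFF = 32735

32735


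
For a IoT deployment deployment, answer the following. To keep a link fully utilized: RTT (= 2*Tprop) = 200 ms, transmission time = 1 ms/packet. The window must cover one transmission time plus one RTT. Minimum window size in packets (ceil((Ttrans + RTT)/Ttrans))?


Given: Ttrans = 1 ms, RTT = 200 ms (= 2 * Tprop, Tprop = 100 ms)
Time until first ACK returns = Ttrans + RTT = 1 + 200 = 201 ms
Need W * Ttrans >= Ttrans + RTT  ->  W >= (Ttrans + RTT) / Ttrans
(Ttrans + RTT) / Ttrans = 201 / 1 = 201
W_min = ceil(201) = 201

201


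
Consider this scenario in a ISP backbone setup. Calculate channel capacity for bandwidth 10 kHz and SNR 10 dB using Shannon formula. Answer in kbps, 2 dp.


Given: B = 10 kHz, SNR = 10 dB
SNR linear = 10^(10/10) = 10
1 + SNR = 11
log2(11) = 3.4594316186
C = 10 * 1000 * 3.4594316186 = 34594.3162 bps
C = 34.594316 kbps -> 34.59 kbps (2 dp)

34.59


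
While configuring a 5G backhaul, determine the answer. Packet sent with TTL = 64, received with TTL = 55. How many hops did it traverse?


Given: initial TTL = 64, received TTL = 55
Hops = initial TTL - received TTL
Hops = 64 - 55 = 9

9


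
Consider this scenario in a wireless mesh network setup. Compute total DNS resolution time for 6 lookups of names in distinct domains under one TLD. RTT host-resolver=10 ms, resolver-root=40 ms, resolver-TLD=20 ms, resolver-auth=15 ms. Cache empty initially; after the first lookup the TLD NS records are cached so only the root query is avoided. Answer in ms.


Lookup 1 (cold cache): local + root + TLD + auth = 10 + 40 + 20 + 15 = 85 ms
Lookups 2..6 (TLD NS cached -> skip root; new domain -> still ask TLD and auth): local + TLD + auth = 10 + 20 + 15 = 45 ms each
Remaining 5 lookups: 5 * 45 = 225 ms
Total = 85 + 225 = 310 ms

310


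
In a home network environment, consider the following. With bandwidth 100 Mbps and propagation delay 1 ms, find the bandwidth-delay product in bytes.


Given: bandwidth = 100 Mbps, delay = 1 ms
BDP in bits = 100 * 10^6 * 1 / 1000
BDP in bits = 100000
BDP in bytes = 100000 / 8 = 12500

12500


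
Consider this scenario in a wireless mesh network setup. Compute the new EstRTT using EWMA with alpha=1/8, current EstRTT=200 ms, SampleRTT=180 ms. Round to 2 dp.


Given: EstRTT = 200 ms, SampleRTT = 180 ms, alpha = 1/8
New EstRTT = (1 - alpha) * EstRTT + alpha * SampleRTT
(7/8) * 200 = 175
(1/8) * 180 = 22.5
New EstRTT = 175 + 22.5 = 197.5 ms -> 197.50 ms (2 dp)

197.50


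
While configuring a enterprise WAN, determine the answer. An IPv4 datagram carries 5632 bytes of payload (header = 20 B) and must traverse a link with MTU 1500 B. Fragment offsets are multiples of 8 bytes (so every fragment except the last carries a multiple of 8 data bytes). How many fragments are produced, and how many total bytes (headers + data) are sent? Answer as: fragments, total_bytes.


Max data per non-final fragment = floor((MTU - header)/8)*8 = floor((1500 - 20)/8)*8 = floor(1480/8)*8 = 1480 B
Final fragment needs no 8-byte alignment: it can carry up to MTU - header = 1480 B
Non-final fragments needed = ceil((payload - 1480) / 1480) = ceil(4152/1480) = ceil(2.8054) = 3
Number of fragments = 3 + 1 = 4
Fragment sizes (data): 3 * 1480 B + 1192 B (last, 1192 <= 1480 OK)
Total bytes sent = payload + n_frags * header = 5632 + 4*20 = 5632 + 80 = 5712 B

4, 5712


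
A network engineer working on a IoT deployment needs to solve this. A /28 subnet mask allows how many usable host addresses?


Given: subnet mask /28
Host bits = 32 - 28 = 4
Total addresses = 2^4 = 16
Usable hosts = 16 - 2 (network + broadcast) = 14

14


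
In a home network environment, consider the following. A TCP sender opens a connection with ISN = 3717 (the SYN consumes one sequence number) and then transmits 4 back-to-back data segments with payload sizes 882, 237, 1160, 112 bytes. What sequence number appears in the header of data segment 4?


The SYN occupies sequence number ISN = 3717, so the first data byte is ISN + 1 = 3718.
SEQ of data segment i = (ISN + 1) + sum of payload sizes of segments 1..i-1.
Segment 1: SEQ = 3718, payload = 882 bytes
Segment 2: SEQ = 4600, payload = 237 bytes
Segment 3: SEQ = 4837, payload = 1160 bytes
Segment 4: SEQ = 5997, payload = 112 bytes
SEQ of segment 4 = 3718 + 882 + 237 + 1160 = 5997

5997


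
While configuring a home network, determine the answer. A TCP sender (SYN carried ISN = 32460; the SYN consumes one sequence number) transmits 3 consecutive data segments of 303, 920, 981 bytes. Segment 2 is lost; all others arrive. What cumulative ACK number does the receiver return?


SYN uses sequence number 32460; first data byte = ISN + 1 = 32461.
Segment 1: SEQ = 32461, len = 303 B, covers [32461, 32763]
Segment 2: SEQ = 32764, len = 920 B, covers [32764, 33683] [LOST]
Segment 3: SEQ = 33684, len = 981 B, covers [33684, 34664]
In-order data received: bytes [32461, 32763] (segments 1..1).
Segment 2 missing -> gap begins at byte 32764; later segments buffered out of order.
Cumulative ACK = next expected in-order byte = 32461 + 303 = 32764

32764


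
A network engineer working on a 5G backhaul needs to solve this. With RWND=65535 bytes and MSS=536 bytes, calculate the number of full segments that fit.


Given: RWND = 65535 bytes, MSS = 536 bytes
Full segments = floor(RWND / MSS)
Full segments = floor(65535 / 536)
Full segments = floor(122.2668) = 122

122


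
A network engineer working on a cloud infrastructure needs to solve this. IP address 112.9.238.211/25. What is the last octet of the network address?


Given: IP = 112.9.238.211, prefix = /25
Subnet mask = 255.255.255.128
Last octet of IP: 211
Last octet of mask: 128
Network last octet = 211 AND 128 = 128

128


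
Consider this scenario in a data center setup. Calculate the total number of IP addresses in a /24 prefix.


Given: CIDR prefix /24
Host bits = 32 - 24 = 8
Total addresses = 2^8 = 256

256


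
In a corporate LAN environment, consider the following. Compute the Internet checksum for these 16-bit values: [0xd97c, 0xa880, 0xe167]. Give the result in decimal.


Given words: [0xd97c, 0xa880, 0xe167]
Step 1: Sum all words
Raw sum = 55676 + 43136 + 57703 = 156515
Step 2: Fold carry: (25443 + 2) = 25445
One's complement = ~25445 & 0xFFFF = 40090

40090


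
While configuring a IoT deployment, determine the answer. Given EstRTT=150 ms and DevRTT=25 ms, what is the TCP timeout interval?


Given: EstRTT = 150 ms, DevRTT = 25 ms
Timeout = EstRTT + 4 * DevRTT
4 * DevRTT = 4 * 25 = 100
Timeout = 150 + 100 = 250 ms

250


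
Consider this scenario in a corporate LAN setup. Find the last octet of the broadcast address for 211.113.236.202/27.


Given: IP = 211.113.236.202, prefix = /27
Host bits = 32 - 27 = 5
Network last octet = 202 AND mask = 192
Host part size = 2^5 - 1 = 31
Broadcast last octet = 192 OR 31 = 223

223


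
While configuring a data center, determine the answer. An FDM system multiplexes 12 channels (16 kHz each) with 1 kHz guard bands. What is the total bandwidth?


Given: 12 channels, 16 kHz each, guard = 1 kHz
Channel bandwidth = 12 * 16 = 192 kHz
Guard bands = 11 gaps * 1 kHz = 11 kHz
Total = 192 + 11 = 203 kHz

203


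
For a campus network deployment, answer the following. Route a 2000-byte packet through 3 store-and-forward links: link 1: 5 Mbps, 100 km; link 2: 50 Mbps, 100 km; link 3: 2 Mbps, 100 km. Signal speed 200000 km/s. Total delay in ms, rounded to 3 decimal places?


Packet = 2000 bytes = 16000 bits. Store-and-forward: sum (t_trans + t_prop) per link.
Link 1: t_trans = 16000/(5*10^6) s = 3.2000 ms; t_prop = 100/200000 s = 0.5000 ms; subtotal = 3.7000 ms
Link 2: t_trans = 16000/(50*10^6) s = 0.3200 ms; t_prop = 100/200000 s = 0.5000 ms; subtotal = 0.8200 ms
Link 3: t_trans = 16000/(2*10^6) s = 8.0000 ms; t_prop = 100/200000 s = 0.5000 ms; subtotal = 8.5000 ms
End-to-end = 3.7000 + 0.8200 + 8.5000 = 13.0200 ms -> 13.020 ms (3 dp)

13.020


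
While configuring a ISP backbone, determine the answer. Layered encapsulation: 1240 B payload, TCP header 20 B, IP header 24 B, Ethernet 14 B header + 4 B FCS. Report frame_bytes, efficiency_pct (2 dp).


TCP segment = 1240 + 20 = 1260 B
IP packet = 1260 + 24 = 1284 B
Ethernet frame = 1284 + 14 + 4 = 1302 B
Efficiency = app / frame = 1240 / 1302 = 0.952381 = 95.2381% -> 95.24% (2 dp)

1302, 95.24


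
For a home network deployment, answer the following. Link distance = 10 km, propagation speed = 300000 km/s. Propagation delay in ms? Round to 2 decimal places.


Given: distance = 10 km, speed = 300000 km/s
Delay = distance / speed = 10 / 300000 seconds
Delay in ms = 10 * 1000 / 300000
Delay = 0.0333 ms
Rounded to 2 dp = 0.03 ms

0.03


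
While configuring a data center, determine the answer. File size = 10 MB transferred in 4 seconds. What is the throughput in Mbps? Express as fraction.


Given: file = 10 MB, time = 4 s
File in Mb = 10 * 8 = 80 Mb
Throughput = 80 / 4 Mbps
Throughput = 20 Mbps

20


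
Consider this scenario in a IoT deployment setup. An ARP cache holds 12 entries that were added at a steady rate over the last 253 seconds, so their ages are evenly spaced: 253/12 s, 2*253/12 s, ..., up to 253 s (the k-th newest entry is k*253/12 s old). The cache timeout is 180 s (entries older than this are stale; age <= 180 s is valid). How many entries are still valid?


Ages are k * 253/12 s for k = 1..12 (spacing = 21.0833 s).
Entry k is valid iff k * 253/12 <= 180 iff k <= 12 * 180 / 253 = 8.5375
n_valid = floor(8.5375) = 8
(n_stale = 12 - 8 = 4)

8


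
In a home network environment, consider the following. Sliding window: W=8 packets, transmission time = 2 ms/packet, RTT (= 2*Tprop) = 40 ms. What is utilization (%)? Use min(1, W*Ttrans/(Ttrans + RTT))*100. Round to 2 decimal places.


Given: W = 8, Ttrans = 2 ms, RTT = 40 ms (= 2 * Tprop, Tprop = 20 ms)
Cycle time = Ttrans + RTT = 2 + 40 = 42 ms (first packet sent until its ACK returns)
W * Ttrans = 8 * 2 = 16 ms of sending per cycle
W * Ttrans / (Ttrans + RTT) = 16 / 42 = 0.380952
U = min(1, 0.380952) = 0.380952
U% = 38.10%

38.10


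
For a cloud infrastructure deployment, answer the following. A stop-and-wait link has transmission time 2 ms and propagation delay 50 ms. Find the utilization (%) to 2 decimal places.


Given: Ttrans = 2 ms, Tprop = 50 ms
RTT = 2 * Tprop = 2 * 50 = 100 ms
U = Ttrans / (Ttrans + RTT)
U = 2 / (2 + 100)
U = 2 / 102 = 0.019608
U% = 1.96%

1.96


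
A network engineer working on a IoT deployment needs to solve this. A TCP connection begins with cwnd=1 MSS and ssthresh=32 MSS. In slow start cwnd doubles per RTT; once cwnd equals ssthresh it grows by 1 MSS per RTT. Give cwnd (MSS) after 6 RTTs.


RTT 0: cwnd = 1 MSS (initial)
RTT 1: cwnd = 2 MSS (slow start, doubled)
RTT 2: cwnd = 4 MSS (slow start, doubled)
RTT 3: cwnd = 8 MSS (slow start, doubled)
RTT 4: cwnd = 16 MSS (slow start, doubled)
RTT 5: cwnd = 32 MSS (slow start, doubled)
RTT 6: cwnd = 33 MSS (congestion avoidance, +1)

33


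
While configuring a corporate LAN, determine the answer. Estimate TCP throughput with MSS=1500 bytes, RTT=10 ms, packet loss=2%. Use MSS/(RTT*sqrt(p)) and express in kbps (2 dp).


Given: MSS = 1500 bytes, RTT = 10 ms, loss = 2%
RTT in seconds = 10 / 1000 = 0.01
Loss rate = 2% = 0.02
sqrt(loss) = sqrt(0.02) = 0.141421356237
Throughput (bytes/s) = 1500 / (0.01 * 0.141421356237) = 1060660.1718
Throughput (kbps) = 1060660.1718 * 8 / 1000 = 8485.281374 -> 8485.28 kbps (2 dp)

8485.28


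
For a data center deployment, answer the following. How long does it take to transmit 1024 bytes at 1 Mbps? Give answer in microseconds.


Given: packet = 1024 bytes, bandwidth = 1 Mbps
Packet in bits = 1024 * 8 = 8192 bits
Bandwidth = 1 * 10^6 = 1000000 bps
Time = 8192 / 1000000 seconds
Time in us = 8192 * 10^6 / 1000000 = 8192

8192


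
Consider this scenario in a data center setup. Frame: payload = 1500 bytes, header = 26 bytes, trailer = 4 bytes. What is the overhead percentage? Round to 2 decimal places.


Given: payload = 1500 B, header = 26 B, trailer = 4 B
Overhead bytes = header + trailer = 26 + 4 = 30
Total frame = payload + overhead = 1500 + 30 = 1530
Overhead % = 30 / 1530 * 100 = 1.9608% -> 1.96% (2 dp)

1.96


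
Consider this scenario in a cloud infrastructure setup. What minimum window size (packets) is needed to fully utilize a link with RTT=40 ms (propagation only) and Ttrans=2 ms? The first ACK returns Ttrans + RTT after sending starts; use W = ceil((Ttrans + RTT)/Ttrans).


Given: Ttrans = 2 ms, RTT = 40 ms (= 2 * Tprop, Tprop = 20 ms)
Time until first ACK returns = Ttrans + RTT = 2 + 40 = 42 ms
Need W * Ttrans >= Ttrans + RTT  ->  W >= (Ttrans + RTT) / Ttrans
(Ttrans + RTT) / Ttrans = 42 / 2 = 21
W_min = ceil(21) = 21

21


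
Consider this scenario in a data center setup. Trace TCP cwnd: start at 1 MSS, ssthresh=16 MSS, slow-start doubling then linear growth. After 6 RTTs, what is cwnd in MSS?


RTT 0: cwnd = 1 MSS (initial)
RTT 1: cwnd = 2 MSS (slow start, doubled)
RTT 2: cwnd = 4 MSS (slow start, doubled)
RTT 3: cwnd = 8 MSS (slow start, doubled)
RTT 4: cwnd = 16 MSS (slow start, doubled)
RTT 5: cwnd = 17 MSS (congestion avoidance, +1)
RTT 6: cwnd = 18 MSS (congestion avoidance, +1)

18


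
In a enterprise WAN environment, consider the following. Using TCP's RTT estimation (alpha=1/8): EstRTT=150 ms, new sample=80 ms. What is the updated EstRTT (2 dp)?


Given: EstRTT = 150 ms, SampleRTT = 80 ms, alpha = 1/8
New EstRTT = (1 - alpha) * EstRTT + alpha * SampleRTT
(7/8) * 150 = 131.25
(1/8) * 80 = 10
New EstRTT = 131.25 + 10 = 141.25 ms -> 141.25 ms (2 dp)

141.25


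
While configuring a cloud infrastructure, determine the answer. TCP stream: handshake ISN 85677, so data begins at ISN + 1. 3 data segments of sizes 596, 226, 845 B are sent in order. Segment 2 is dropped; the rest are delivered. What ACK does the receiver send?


SYN uses sequence number 85677; first data byte = ISN + 1 = 85678.
Segment 1: SEQ = 85678, len = 596 B, covers [85678, 86273]
Segment 2: SEQ = 86274, len = 226 B, covers [86274, 86499] [LOST]
Segment 3: SEQ = 86500, len = 845 B, covers [86500, 87344]
In-order data received: bytes [85678, 86273] (segments 1..1).
Segment 2 missing -> gap begins at byte 86274; later segments buffered out of order.
Cumulative ACK = next expected in-order byte = 85678 + 596 = 86274

86274


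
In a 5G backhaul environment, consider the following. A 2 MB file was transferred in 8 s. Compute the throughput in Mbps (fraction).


Given: file = 2 MB, time = 8 s
File in Mb = 2 * 8 = 16 Mb
Throughput = 16 / 8 Mbps
Throughput = 2 Mbps

2


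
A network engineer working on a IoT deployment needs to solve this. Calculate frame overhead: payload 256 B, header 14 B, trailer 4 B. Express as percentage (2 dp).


Given: payload = 256 B, header = 14 B, trailer = 4 B
Overhead bytes = header + trailer = 14 + 4 = 18
Total frame = payload + overhead = 256 + 18 = 274
Overhead % = 18 / 274 * 100 = 6.5693% -> 6.57% (2 dp)

6.57


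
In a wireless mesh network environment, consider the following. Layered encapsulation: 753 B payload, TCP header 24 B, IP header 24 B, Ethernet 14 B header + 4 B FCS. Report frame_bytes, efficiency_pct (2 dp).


TCP segment = 753 + 24 = 777 B
IP packet = 777 + 24 = 801 B
Ethernet frame = 801 + 14 + 4 = 819 B
Efficiency = app / frame = 753 / 819 = 0.919414 = 91.9414% -> 91.94% (2 dp)

819, 91.94


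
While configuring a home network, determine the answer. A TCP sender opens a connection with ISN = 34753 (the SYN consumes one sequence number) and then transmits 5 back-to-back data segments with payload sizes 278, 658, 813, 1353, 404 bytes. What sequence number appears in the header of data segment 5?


The SYN occupies sequence number ISN = 34753, so the first data byte is ISN + 1 = 34754.
SEQ of data segment i = (ISN + 1) + sum of payload sizes of segments 1..i-1.
Segment 1: SEQ = 34754, payload = 278 bytes
Segment 2: SEQ = 35032, payload = 658 bytes
Segment 3: SEQ = 35690, payload = 813 bytes
Segment 4: SEQ = 36503, payload = 1353 bytes
Segment 5: SEQ = 37856, payload = 404 bytes
SEQ of segment 5 = 34754 + 278 + 658 + 813 + 1353 = 37856

37856


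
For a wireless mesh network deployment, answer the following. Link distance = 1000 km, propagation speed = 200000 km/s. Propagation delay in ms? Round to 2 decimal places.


Given: distance = 1000 km, speed = 200000 km/s
Delay = distance / speed = 1000 / 200000 seconds
Delay in ms = 1000 * 1000 / 200000
Delay = 5.0000 ms
Rounded to 2 dp = 5.00 ms

5.00


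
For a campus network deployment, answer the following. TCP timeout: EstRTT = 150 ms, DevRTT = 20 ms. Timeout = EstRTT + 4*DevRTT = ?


Given: EstRTT = 150 ms, DevRTT = 20 ms
Timeout = EstRTT + 4 * DevRTT
4 * DevRTT = 4 * 20 = 80
Timeout = 150 + 80 = 230 ms

230


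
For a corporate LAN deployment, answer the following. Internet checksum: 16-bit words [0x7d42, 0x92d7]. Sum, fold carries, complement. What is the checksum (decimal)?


Given words: [0x7d42, 0x92d7]
Step 1: Sum all words
Raw sum = 32066 + 37591 = 69657
Step 2: Fold carry: (4121 + 1) = 4122
One's complement = ~4122 & 0xFFFF = 61413

61413


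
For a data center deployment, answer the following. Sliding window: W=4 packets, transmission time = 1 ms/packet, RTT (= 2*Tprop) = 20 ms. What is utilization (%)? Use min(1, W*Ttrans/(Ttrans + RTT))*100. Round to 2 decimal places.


Given: W = 4, Ttrans = 1 ms, RTT = 20 ms (= 2 * Tprop, Tprop = 10 ms)
Cycle time = Ttrans + RTT = 1 + 20 = 21 ms (first packet sent until its ACK returns)
W * Ttrans = 4 * 1 = 4 ms of sending per cycle
W * Ttrans / (Ttrans + RTT) = 4 / 21 = 0.190476
U = min(1, 0.190476) = 0.190476
U% = 19.05%

19.05


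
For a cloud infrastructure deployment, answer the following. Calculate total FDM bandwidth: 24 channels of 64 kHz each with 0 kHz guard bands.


Given: 24 channels, 64 kHz each, guard = 0 kHz
Channel bandwidth = 24 * 64 = 1536 kHz
Guard bands = 23 gaps * 0 kHz = 0 kHz
Total = 1536 + 0 = 1536 kHz

1536


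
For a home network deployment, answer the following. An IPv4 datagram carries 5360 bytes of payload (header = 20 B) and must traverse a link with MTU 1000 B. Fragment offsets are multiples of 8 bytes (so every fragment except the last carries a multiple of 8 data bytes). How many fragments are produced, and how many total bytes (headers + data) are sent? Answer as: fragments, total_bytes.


Max data per non-final fragment = floor((MTU - header)/8)*8 = floor((1000 - 20)/8)*8 = floor(980/8)*8 = 976 B
Final fragment needs no 8-byte alignment: it can carry up to MTU - header = 980 B
Non-final fragments needed = ceil((payload - 980) / 976) = ceil(4380/976) = ceil(4.4877) = 5
Number of fragments = 5 + 1 = 6
Fragment sizes (data): 5 * 976 B + 480 B (last, 480 <= 980 OK)
Total bytes sent = payload + n_frags * header = 5360 + 6*20 = 5360 + 120 = 5480 B

6, 5480


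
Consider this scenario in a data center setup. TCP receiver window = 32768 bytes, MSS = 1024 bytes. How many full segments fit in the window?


Given: RWND = 32768 bytes, MSS = 1024 bytes
Full segments = floor(RWND / MSS)
Full segments = floor(32768 / 1024)
Full segments = floor(32.0) = 32

32


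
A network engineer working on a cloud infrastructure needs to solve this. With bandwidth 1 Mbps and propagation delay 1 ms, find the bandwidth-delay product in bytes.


Given: bandwidth = 1 Mbps, delay = 1 ms
BDP in bits = 1 * 10^6 * 1 / 1000
BDP in bits = 1000
BDP in bytes = 1000 / 8 = 125

125


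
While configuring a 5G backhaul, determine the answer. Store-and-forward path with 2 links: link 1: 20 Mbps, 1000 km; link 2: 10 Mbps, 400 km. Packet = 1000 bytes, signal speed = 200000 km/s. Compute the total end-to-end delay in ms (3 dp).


Packet = 1000 bytes = 8000 bits. Store-and-forward: sum (t_trans + t_prop) per link.
Link 1: t_trans = 8000/(20*10^6) s = 0.4000 ms; t_prop = 1000/200000 s = 5.0000 ms; subtotal = 5.4000 ms
Link 2: t_trans = 8000/(10*10^6) s = 0.8000 ms; t_prop = 400/200000 s = 2.0000 ms; subtotal = 2.8000 ms
End-to-end = 5.4000 + 2.8000 = 8.2000 ms -> 8.200 ms (3 dp)

8.200


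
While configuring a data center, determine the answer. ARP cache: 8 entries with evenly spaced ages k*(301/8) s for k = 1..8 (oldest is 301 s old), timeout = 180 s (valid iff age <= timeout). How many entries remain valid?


Ages are k * 301/8 s for k = 1..8 (spacing = 37.6250 s).
Entry k is valid iff k * 301/8 <= 180 iff k <= 8 * 180 / 301 = 4.7841
n_valid = floor(4.7841) = 4
(n_stale = 8 - 4 = 4)

4


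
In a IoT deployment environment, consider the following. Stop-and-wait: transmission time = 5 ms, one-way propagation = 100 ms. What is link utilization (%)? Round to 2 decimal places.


Given: Ttrans = 5 ms, Tprop = 100 ms
RTT = 2 * Tprop = 2 * 100 = 200 ms
U = Ttrans / (Ttrans + RTT)
U = 5 / (5 + 200)
U = 5 / 205 = 0.02439
U% = 2.44%

2.44


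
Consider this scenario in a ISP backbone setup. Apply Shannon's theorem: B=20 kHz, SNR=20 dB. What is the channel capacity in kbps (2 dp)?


Given: B = 20 kHz, SNR = 20 dB
SNR linear = 10^(20/10) = 100
1 + SNR = 101
log2(101) = 6.6582114828
C = 20 * 1000 * 6.6582114828 = 133164.2297 bps
C = 133.164230 kbps -> 133.16 kbps (2 dp)

133.16


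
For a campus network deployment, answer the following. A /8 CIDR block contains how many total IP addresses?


Given: CIDR prefix /8
Host bits = 32 - 8 = 24
Total addresses = 2^24 = 16777216

16777216


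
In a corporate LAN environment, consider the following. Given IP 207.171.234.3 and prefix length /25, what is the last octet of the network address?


Given: IP = 207.171.234.3, prefix = /25
Subnet mask = 255.255.255.128
Last octet of IP: 3
Last octet of mask: 128
Network last octet = 3 AND 128 = 0

0


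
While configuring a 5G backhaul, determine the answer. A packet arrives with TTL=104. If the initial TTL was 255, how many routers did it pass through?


Given: initial TTL = 255, received TTL = 104
Hops = initial TTL - received TTL
Hops = 255 - 104 = 151

151


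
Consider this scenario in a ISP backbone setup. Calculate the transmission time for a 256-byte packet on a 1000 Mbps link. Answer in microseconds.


Given: packet = 256 bytes, bandwidth = 1000 Mbps
Packet in bits = 256 * 8 = 2048 bits
Bandwidth = 1000 * 10^6 = 1000000000 bps
Time = 2048 / 1000000000 seconds
Time in us = 2048 * 10^6 / 1000000000 = 2.048

2.048


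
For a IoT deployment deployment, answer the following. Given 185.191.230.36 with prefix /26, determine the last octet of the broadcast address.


Given: IP = 185.191.230.36, prefix = /26
Host bits = 32 - 26 = 6
Network last octet = 36 AND mask = 0
Host part size = 2^6 - 1 = 63
Broadcast last octet = 0 OR 63 = 63

63


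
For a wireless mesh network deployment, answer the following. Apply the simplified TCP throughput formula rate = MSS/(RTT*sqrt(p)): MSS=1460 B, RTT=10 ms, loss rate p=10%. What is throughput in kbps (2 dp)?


Given: MSS = 1460 bytes, RTT = 10 ms, loss = 10%
RTT in seconds = 10 / 1000 = 0.01
Loss rate = 10% = 0.1
sqrt(loss) = sqrt(0.1) = 0.316227766017
Throughput (bytes/s) = 1460 / (0.01 * 0.316227766017) = 461692.5384
Throughput (kbps) = 461692.5384 * 8 / 1000 = 3693.540307 -> 3693.54 kbps (2 dp)

3693.54


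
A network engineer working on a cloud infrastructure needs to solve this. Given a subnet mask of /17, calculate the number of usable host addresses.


Given: subnet mask /17
Host bits = 32 - 17 = 15
Total addresses = 2^15 = 32768
Usable hosts = 32768 - 2 (network + broadcast) = 32766

32766


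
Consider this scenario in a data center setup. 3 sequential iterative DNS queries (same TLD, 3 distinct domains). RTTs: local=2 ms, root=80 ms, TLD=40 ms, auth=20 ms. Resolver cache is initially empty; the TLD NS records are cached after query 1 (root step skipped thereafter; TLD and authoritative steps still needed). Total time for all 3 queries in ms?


Lookup 1 (cold cache): local + root + TLD + auth = 2 + 80 + 40 + 20 = 142 ms
Lookups 2..3 (TLD NS cached -> skip root; new domain -> still ask TLD and auth): local + TLD + auth = 2 + 40 + 20 = 62 ms each
Remaining 2 lookups: 2 * 62 = 124 ms
Total = 142 + 124 = 266 ms

266


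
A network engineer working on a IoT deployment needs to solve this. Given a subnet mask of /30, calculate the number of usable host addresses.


Given: subnet mask /30
Host bits = 32 - 30 = 2
Total addresses = 2^2 = 4
Usable hosts = 4 - 2 (network + broadcast) = 2

2


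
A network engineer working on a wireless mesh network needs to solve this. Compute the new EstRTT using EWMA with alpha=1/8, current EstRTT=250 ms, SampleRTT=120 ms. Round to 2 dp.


Given: EstRTT = 250 ms, SampleRTT = 120 ms, alpha = 1/8
New EstRTT = (1 - alpha) * EstRTT + alpha * SampleRTT
(7/8) * 250 = 218.75
(1/8) * 120 = 15
New EstRTT = 218.75 + 15 = 233.75 ms -> 233.75 ms (2 dp)

233.75


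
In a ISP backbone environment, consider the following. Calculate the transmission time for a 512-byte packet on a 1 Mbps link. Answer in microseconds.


Given: packet = 512 bytes, bandwidth = 1 Mbps
Packet in bits = 512 * 8 = 4096 bits
Bandwidth = 1 * 10^6 = 1000000 bps
Time = 4096 / 1000000 seconds
Time in us = 4096 * 10^6 / 1000000 = 4096

4096


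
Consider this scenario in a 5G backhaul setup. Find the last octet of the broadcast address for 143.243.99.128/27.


Given: IP = 143.243.99.128, prefix = /27
Host bits = 32 - 27 = 5
Network last octet = 128 AND mask = 128
Host part size = 2^5 - 1 = 31
Broadcast last octet = 128 OR 31 = 159

159


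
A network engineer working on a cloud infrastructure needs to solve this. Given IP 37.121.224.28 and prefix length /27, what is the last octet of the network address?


Given: IP = 37.121.224.28, prefix = /27
Subnet mask = 255.255.255.224
Last octet of IP: 28
Last octet of mask: 224
Network last octet = 28 AND 224 = 0

0


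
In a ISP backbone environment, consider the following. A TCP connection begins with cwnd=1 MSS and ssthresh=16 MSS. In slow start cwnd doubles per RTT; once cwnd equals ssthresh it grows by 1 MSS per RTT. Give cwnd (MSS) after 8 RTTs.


RTT 0: cwnd = 1 MSS (initial)
RTT 1: cwnd = 2 MSS (slow start, doubled)
RTT 2: cwnd = 4 MSS (slow start, doubled)
RTT 3: cwnd = 8 MSS (slow start, doubled)
RTT 4: cwnd = 16 MSS (slow start, doubled)
RTT 5: cwnd = 17 MSS (congestion avoidance, +1)
RTT 6: cwnd = 18 MSS (congestion avoidance, +1)
RTT 7: cwnd = 19 MSS (congestion avoidance, +1)
RTT 8: cwnd = 20 MSS (congestion avoidance, +1)

20


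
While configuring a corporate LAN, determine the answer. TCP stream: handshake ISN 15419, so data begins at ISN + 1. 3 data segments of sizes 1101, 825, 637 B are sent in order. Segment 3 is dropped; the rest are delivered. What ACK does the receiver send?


SYN uses sequence number 15419; first data byte = ISN + 1 = 15420.
Segment 1: SEQ = 15420, len = 1101 B, covers [15420, 16520]
Segment 2: SEQ = 16521, len = 825 B, covers [16521, 17345]
Segment 3: SEQ = 17346, len = 637 B, covers [17346, 17982] [LOST]
In-order data received: bytes [15420, 17345] (segments 1..2).
Segment 3 missing -> gap begins at byte 17346.
Cumulative ACK = next expected in-order byte = 15420 + 1101 + 825 = 17346

17346


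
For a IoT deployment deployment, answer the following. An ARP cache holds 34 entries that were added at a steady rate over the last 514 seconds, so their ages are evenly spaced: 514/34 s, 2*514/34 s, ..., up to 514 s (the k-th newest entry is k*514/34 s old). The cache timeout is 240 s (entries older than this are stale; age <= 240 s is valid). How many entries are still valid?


Ages are k * 514/34 s for k = 1..34 (spacing = 15.1176 s).
Entry k is valid iff k * 514/34 <= 240 iff k <= 34 * 240 / 514 = 15.8755
n_valid = floor(15.8755) = 15
(n_stale = 34 - 15 = 19)

15


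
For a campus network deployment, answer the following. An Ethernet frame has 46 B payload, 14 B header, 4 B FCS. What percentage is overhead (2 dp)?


Given: payload = 46 B, header = 14 B, trailer = 4 B
Overhead bytes = header + trailer = 14 + 4 = 18
Total frame = payload + overhead = 46 + 18 = 64
Overhead % = 18 / 64 * 100 = 28.1250% -> 28.13% (2 dp)

28.13


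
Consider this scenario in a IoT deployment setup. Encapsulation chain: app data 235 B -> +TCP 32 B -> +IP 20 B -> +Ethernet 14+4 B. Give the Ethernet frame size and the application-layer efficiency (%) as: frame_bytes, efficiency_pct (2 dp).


TCP segment = 235 + 32 = 267 B
IP packet = 267 + 20 = 287 B
Ethernet frame = 287 + 14 + 4 = 305 B
Efficiency = app / frame = 235 / 305 = 0.770492 = 77.0492% -> 77.05% (2 dp)

305, 77.05


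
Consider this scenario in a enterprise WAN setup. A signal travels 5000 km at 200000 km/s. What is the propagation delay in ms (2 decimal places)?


Given: distance = 5000 km, speed = 200000 km/s
Delay = distance / speed = 5000 / 200000 seconds
Delay in ms = 5000 * 1000 / 200000
Delay = 25.0000 ms
Rounded to 2 dp = 25.00 ms

25.00


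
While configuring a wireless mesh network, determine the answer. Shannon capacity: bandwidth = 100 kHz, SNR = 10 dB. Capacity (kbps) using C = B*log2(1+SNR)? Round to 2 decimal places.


Given: B = 100 kHz, SNR = 10 dB
SNR linear = 10^(10/10) = 10
1 + SNR = 11
log2(11) = 3.4594316186
C = 100 * 1000 * 3.4594316186 = 345943.1619 bps
C = 345.943162 kbps -> 345.94 kbps (2 dp)

345.94


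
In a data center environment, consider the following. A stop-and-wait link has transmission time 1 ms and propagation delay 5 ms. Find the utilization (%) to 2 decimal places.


Given: Ttrans = 1 ms, Tprop = 5 ms
RTT = 2 * Tprop = 2 * 5 = 10 ms
U = Ttrans / (Ttrans + RTT)
U = 1 / (1 + 10)
U = 1 / 11 = 0.090909
U% = 9.09%

9.09


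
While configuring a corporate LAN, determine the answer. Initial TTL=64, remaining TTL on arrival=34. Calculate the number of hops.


Given: initial TTL = 64, received TTL = 34
Hops = initial TTL - received TTL
Hops = 64 - 34 = 30

30


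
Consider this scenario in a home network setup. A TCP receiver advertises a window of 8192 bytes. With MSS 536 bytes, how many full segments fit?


Given: RWND = 8192 bytes, MSS = 536 bytes
Full segments = floor(RWND / MSS)
Full segments = floor(8192 / 536)
Full segments = floor(15.2836) = 15

15


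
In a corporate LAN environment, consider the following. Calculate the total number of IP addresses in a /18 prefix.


Given: CIDR prefix /18
Host bits = 32 - 18 = 14
Total addresses = 2^14 = 16384

16384


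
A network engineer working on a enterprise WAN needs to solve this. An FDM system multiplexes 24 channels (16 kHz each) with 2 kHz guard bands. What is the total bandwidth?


Given: 24 channels, 16 kHz each, guard = 2 kHz
Channel bandwidth = 24 * 16 = 384 kHz
Guard bands = 23 gaps * 2 kHz = 46 kHz
Total = 384 + 46 = 430 kHz

430


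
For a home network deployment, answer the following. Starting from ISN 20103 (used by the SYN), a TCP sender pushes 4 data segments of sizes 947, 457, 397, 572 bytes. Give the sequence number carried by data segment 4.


The SYN occupies sequence number ISN = 20103, so the first data byte is ISN + 1 = 20104.
SEQ of data segment i = (ISN + 1) + sum of payload sizes of segments 1..i-1.
Segment 1: SEQ = 20104, payload = 947 bytes
Segment 2: SEQ = 21051, payload = 457 bytes
Segment 3: SEQ = 21508, payload = 397 bytes
Segment 4: SEQ = 21905, payload = 572 bytes
SEQ of segment 4 = 20104 + 947 + 457 + 397 = 21905

21905


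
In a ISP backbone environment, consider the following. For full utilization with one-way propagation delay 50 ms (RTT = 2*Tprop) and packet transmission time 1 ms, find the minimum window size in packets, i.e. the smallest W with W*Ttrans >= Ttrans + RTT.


Given: Ttrans = 1 ms, RTT = 100 ms (= 2 * Tprop, Tprop = 50 ms)
Time until first ACK returns = Ttrans + RTT = 1 + 100 = 101 ms
Need W * Ttrans >= Ttrans + RTT  ->  W >= (Ttrans + RTT) / Ttrans
(Ttrans + RTT) / Ttrans = 101 / 1 = 101
W_min = ceil(101) = 101

101


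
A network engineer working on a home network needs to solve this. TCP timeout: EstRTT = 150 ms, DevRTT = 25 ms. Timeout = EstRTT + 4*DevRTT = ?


Given: EstRTT = 150 ms, DevRTT = 25 ms
Timeout = EstRTT + 4 * DevRTT
4 * DevRTT = 4 * 25 = 100
Timeout = 150 + 100 = 250 ms

250


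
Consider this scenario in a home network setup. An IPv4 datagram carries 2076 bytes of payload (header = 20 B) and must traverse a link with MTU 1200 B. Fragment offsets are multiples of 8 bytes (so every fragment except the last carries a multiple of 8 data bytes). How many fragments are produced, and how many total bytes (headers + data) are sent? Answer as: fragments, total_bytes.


Max data per non-final fragment = floor((MTU - header)/8)*8 = floor((1200 - 20)/8)*8 = floor(1180/8)*8 = 1176 B
Final fragment needs no 8-byte alignment: it can carry up to MTU - header = 1180 B
Non-final fragments needed = ceil((payload - 1180) / 1176) = ceil(896/1176) = ceil(0.7619) = 1
Number of fragments = 1 + 1 = 2
Fragment sizes (data): 1 * 1176 B + 900 B (last, 900 <= 1180 OK)
Total bytes sent = payload + n_frags * header = 2076 + 2*20 = 2076 + 40 = 2116 B

2, 2116


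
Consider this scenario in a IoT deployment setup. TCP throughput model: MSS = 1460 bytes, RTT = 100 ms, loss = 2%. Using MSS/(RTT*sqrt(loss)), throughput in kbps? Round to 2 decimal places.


Given: MSS = 1460 bytes, RTT = 100 ms, loss = 2%
RTT in seconds = 100 / 1000 = 0.1
Loss rate = 2% = 0.02
sqrt(loss) = sqrt(0.02) = 0.141421356237
Throughput (bytes/s) = 1460 / (0.1 * 0.141421356237) = 103237.5901
Throughput (kbps) = 103237.5901 * 8 / 1000 = 825.900720 -> 825.90 kbps (2 dp)

825.90


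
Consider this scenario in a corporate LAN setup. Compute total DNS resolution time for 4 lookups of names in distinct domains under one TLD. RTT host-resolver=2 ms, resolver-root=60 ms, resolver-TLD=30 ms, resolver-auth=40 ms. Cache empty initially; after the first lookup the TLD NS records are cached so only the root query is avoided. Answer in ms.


Lookup 1 (cold cache): local + root + TLD + auth = 2 + 60 + 30 + 40 = 132 ms
Lookups 2..4 (TLD NS cached -> skip root; new domain -> still ask TLD and auth): local + TLD + auth = 2 + 30 + 40 = 72 ms each
Remaining 3 lookups: 3 * 72 = 216 ms
Total = 132 + 216 = 348 ms

348


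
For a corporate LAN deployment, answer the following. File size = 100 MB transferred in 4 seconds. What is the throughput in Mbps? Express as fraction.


Given: file = 100 MB, time = 4 s
File in Mb = 100 * 8 = 800 Mb
Throughput = 800 / 4 Mbps
Throughput = 200 Mbps

200


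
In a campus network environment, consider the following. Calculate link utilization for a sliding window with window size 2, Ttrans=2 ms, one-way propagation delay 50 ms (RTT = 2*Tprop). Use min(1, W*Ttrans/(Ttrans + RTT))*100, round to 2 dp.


Given: W = 2, Ttrans = 2 ms, RTT = 100 ms (= 2 * Tprop, Tprop = 50 ms)
Cycle time = Ttrans + RTT = 2 + 100 = 102 ms (first packet sent until its ACK returns)
W * Ttrans = 2 * 2 = 4 ms of sending per cycle
W * Ttrans / (Ttrans + RTT) = 4 / 102 = 0.039216
U = min(1, 0.039216) = 0.039216
U% = 3.92%

3.92


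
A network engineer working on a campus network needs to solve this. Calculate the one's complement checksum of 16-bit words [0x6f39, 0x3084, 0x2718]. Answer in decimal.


Given words: [0x6f39, 0x3084, 0x2718]
Step 1: Sum all words
Raw sum = 28473 + 12420 + 10008 = 50901
One's complement = ~50901 & 0xFFFF = 14634

14634


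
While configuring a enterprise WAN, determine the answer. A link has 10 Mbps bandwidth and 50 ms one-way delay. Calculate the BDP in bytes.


Given: bandwidth = 10 Mbps, delay = 50 ms
BDP in bits = 10 * 10^6 * 50 / 1000
BDP in bits = 500000
BDP in bytes = 500000 / 8 = 62500

62500
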